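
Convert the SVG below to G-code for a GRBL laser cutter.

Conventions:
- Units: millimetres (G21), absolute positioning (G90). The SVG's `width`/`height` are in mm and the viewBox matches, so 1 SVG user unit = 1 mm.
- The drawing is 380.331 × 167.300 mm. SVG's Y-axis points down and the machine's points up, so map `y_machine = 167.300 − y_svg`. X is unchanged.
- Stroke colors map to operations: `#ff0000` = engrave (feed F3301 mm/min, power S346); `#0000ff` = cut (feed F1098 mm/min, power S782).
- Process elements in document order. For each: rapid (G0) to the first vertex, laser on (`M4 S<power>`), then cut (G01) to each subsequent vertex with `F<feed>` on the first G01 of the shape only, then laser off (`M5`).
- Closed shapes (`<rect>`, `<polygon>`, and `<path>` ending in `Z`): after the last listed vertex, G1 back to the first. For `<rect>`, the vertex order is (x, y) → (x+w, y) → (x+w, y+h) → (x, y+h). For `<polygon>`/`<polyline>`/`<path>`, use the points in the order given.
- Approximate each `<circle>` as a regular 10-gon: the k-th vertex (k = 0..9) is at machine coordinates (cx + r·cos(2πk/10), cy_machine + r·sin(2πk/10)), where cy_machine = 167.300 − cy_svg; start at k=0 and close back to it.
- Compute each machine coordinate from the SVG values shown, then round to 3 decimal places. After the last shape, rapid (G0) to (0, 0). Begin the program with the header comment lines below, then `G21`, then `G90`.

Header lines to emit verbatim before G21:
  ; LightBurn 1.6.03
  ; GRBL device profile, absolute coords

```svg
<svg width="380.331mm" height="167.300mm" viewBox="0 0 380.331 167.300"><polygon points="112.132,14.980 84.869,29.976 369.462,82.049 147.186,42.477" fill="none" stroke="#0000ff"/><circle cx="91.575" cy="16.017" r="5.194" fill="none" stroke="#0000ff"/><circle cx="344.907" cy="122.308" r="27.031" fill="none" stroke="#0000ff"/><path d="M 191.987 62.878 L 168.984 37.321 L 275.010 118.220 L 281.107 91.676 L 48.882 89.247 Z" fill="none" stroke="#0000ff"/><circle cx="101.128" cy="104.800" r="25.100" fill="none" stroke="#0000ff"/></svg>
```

; LightBurn 1.6.03
; GRBL device profile, absolute coords
G21
G90
G0 X112.132 Y152.320
M4 S782
G01 X84.869 Y137.324 F1098
G01 X369.462 Y85.251
G01 X147.186 Y124.823
G01 X112.132 Y152.320
M5
G0 X96.769 Y151.283
M4 S782
G01 X95.777 Y154.336 F1098
G01 X93.180 Y156.223
G01 X89.970 Y156.223
G01 X87.373 Y154.336
G01 X86.381 Y151.283
G01 X87.373 Y148.230
G01 X89.970 Y146.343
G01 X93.180 Y146.343
G01 X95.777 Y148.230
G01 X96.769 Y151.283
M5
G0 X371.938 Y44.992
M4 S782
G01 X366.776 Y60.880 F1098
G01 X353.260 Y70.700
G01 X336.554 Y70.700
G01 X323.038 Y60.880
G01 X317.876 Y44.992
G01 X323.038 Y29.104
G01 X336.554 Y19.284
G01 X353.260 Y19.284
G01 X366.776 Y29.104
G01 X371.938 Y44.992
M5
G0 X191.987 Y104.422
M4 S782
G01 X168.984 Y129.979 F1098
G01 X275.010 Y49.080
G01 X281.107 Y75.624
G01 X48.882 Y78.053
G01 X191.987 Y104.422
M5
G0 X126.228 Y62.500
M4 S782
G01 X121.434 Y77.253 F1098
G01 X108.884 Y86.372
G01 X93.372 Y86.372
G01 X80.822 Y77.253
G01 X76.028 Y62.500
G01 X80.822 Y47.747
G01 X93.372 Y38.628
G01 X108.884 Y38.628
G01 X121.434 Y47.747
G01 X126.228 Y62.500
M5
G0 X0.000 Y0.000

viewBox `0 0 380.331 167.300` with mm width/height → 1 unit = 1 mm. Flip: y_m = 167.300 − y_svg.

**Shape 1** — `<polygon>` closed polygon, stroke `#0000ff` → cut (S782, F1098). Machine vertices: (112.132,152.320) → (84.869,137.324) → (369.462,85.251) → (147.186,124.823) → (112.132,152.320). Closed: final G1 returns to the first vertex.

**Shape 2** — `<circle>` circle, stroke `#0000ff` → cut (S782, F1098). Machine vertices: (96.769,151.283) → (95.777,154.336) → (93.180,156.223) → (89.970,156.223) → (87.373,154.336) → (86.381,151.283) → (87.373,148.230) → (89.970,146.343) → (93.180,146.343) → (95.777,148.230) → (96.769,151.283). Closed: final G1 returns to the first vertex.

**Shape 3** — `<circle>` circle, stroke `#0000ff` → cut (S782, F1098). Machine vertices: (371.938,44.992) → (366.776,60.880) → (353.260,70.700) → (336.554,70.700) → (323.038,60.880) → (317.876,44.992) → (323.038,29.104) → (336.554,19.284) → (353.260,19.284) → (366.776,29.104) → (371.938,44.992). Closed: final G1 returns to the first vertex.

**Shape 4** — `<path>` closed polygon, stroke `#0000ff` → cut (S782, F1098). Machine vertices: (191.987,104.422) → (168.984,129.979) → (275.010,49.080) → (281.107,75.624) → (48.882,78.053) → (191.987,104.422). Closed: final G1 returns to the first vertex.

**Shape 5** — `<circle>` circle, stroke `#0000ff` → cut (S782, F1098). Machine vertices: (126.228,62.500) → (121.434,77.253) → (108.884,86.372) → (93.372,86.372) → (80.822,77.253) → (76.028,62.500) → (80.822,47.747) → (93.372,38.628) → (108.884,38.628) → (121.434,47.747) → (126.228,62.500). Closed: final G1 returns to the first vertex.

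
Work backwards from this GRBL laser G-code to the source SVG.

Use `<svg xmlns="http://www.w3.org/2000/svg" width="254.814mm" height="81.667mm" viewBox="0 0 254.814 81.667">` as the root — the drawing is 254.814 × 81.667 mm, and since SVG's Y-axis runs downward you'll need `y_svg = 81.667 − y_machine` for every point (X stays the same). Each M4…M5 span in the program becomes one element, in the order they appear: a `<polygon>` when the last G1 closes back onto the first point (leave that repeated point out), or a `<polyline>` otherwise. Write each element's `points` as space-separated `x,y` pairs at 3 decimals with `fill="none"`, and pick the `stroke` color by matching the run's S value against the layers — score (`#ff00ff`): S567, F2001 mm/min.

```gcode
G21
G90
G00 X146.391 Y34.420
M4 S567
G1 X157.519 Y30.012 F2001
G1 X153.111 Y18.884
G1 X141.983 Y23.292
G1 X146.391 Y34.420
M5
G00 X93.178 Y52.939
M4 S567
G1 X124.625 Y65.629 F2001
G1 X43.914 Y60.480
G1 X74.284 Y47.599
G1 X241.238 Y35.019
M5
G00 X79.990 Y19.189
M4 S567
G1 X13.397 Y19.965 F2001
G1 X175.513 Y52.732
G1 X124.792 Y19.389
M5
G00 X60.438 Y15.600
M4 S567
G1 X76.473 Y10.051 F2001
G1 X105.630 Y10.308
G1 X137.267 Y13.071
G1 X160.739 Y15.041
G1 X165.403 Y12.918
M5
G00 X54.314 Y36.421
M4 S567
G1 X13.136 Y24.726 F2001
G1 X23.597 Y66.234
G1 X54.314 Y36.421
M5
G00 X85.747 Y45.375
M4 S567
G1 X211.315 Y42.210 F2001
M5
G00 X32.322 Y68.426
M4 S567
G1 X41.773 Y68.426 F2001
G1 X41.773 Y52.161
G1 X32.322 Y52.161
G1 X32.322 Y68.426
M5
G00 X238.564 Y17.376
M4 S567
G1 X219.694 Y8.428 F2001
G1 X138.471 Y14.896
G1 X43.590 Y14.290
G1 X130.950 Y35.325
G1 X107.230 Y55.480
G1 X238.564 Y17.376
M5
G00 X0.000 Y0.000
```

Each laser-on run becomes one SVG element. Flip Y back into SVG space with y_svg = 81.667 − y_machine. Every run uses S567, so all elements get stroke `#ff00ff` (score).

Run 1: The run returns to its start, so emit a `<polygon>` with points (Y-flipped): 146.391,47.247 157.519,51.655 153.111,62.783 141.983,58.375.

Run 2: The run is open, so emit a `<polyline>` with points (Y-flipped): 93.178,28.728 124.625,16.038 43.914,21.187 74.284,34.068 241.238,46.648.

Run 3: The run is open, so emit a `<polyline>` with points (Y-flipped): 79.990,62.478 13.397,61.702 175.513,28.935 124.792,62.278.

Run 4: The run is open, so emit a `<polyline>` with points (Y-flipped): 60.438,66.067 76.473,71.616 105.630,71.359 137.267,68.596 160.739,66.626 165.403,68.749.

Run 5: The run returns to its start, so emit a `<polygon>` with points (Y-flipped): 54.314,45.246 13.136,56.941 23.597,15.433.

Run 6: The run is open, so emit a `<polyline>` with points (Y-flipped): 85.747,36.292 211.315,39.457.

Run 7: The run returns to its start, so emit a `<polygon>` with points (Y-flipped): 32.322,13.241 41.773,13.241 41.773,29.506 32.322,29.506.

Run 8: The run returns to its start, so emit a `<polygon>` with points (Y-flipped): 238.564,64.291 219.694,73.239 138.471,66.771 43.590,67.377 130.950,46.342 107.230,26.187.

<svg xmlns="http://www.w3.org/2000/svg" width="254.814mm" height="81.667mm" viewBox="0 0 254.814 81.667">
  <polygon points="146.391,47.247 157.519,51.655 153.111,62.783 141.983,58.375" fill="none" stroke="#ff00ff"/>
  <polyline points="93.178,28.728 124.625,16.038 43.914,21.187 74.284,34.068 241.238,46.648" fill="none" stroke="#ff00ff"/>
  <polyline points="79.990,62.478 13.397,61.702 175.513,28.935 124.792,62.278" fill="none" stroke="#ff00ff"/>
  <polyline points="60.438,66.067 76.473,71.616 105.630,71.359 137.267,68.596 160.739,66.626 165.403,68.749" fill="none" stroke="#ff00ff"/>
  <polygon points="54.314,45.246 13.136,56.941 23.597,15.433" fill="none" stroke="#ff00ff"/>
  <polyline points="85.747,36.292 211.315,39.457" fill="none" stroke="#ff00ff"/>
  <polygon points="32.322,13.241 41.773,13.241 41.773,29.506 32.322,29.506" fill="none" stroke="#ff00ff"/>
  <polygon points="238.564,64.291 219.694,73.239 138.471,66.771 43.590,67.377 130.950,46.342 107.230,26.187" fill="none" stroke="#ff00ff"/>
</svg>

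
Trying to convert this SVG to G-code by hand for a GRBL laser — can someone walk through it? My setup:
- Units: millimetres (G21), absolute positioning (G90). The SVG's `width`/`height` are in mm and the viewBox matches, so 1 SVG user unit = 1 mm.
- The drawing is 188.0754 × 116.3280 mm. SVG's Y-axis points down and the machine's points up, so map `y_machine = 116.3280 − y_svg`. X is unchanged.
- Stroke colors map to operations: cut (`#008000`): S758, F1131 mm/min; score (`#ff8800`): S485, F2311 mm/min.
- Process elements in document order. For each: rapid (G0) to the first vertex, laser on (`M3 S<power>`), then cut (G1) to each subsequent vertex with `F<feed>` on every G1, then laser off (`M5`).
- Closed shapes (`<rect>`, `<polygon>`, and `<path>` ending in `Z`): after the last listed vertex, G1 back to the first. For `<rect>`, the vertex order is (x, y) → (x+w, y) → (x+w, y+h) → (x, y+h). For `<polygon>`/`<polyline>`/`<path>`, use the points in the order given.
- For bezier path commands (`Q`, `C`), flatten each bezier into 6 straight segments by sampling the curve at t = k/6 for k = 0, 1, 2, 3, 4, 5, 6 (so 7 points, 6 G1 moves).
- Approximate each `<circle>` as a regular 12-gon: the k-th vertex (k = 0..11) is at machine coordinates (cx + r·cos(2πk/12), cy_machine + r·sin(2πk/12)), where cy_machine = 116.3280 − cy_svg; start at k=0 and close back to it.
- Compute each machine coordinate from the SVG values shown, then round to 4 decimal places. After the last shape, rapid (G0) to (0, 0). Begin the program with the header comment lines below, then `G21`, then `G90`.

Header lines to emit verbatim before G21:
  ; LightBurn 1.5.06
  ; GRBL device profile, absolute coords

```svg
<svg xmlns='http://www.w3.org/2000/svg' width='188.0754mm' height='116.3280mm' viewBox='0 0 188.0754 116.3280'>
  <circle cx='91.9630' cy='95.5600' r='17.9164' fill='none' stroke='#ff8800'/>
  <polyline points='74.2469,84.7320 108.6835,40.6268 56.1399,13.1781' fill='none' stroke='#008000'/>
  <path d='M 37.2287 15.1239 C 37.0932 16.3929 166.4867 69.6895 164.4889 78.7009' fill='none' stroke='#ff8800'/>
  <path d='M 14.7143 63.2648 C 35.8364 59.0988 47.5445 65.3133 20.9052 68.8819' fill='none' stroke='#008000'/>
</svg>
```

; LightBurn 1.5.06
; GRBL device profile, absolute coords
G21
G90
G0 X109.8794 Y20.7680
M3 S485
G1 X107.4791 Y29.7262 F2311
G1 X100.9212 Y36.2841 F2311
G1 X91.9630 Y38.6844 F2311
G1 X83.0048 Y36.2841 F2311
G1 X76.4469 Y29.7262 F2311
G1 X74.0466 Y20.7680 F2311
G1 X76.4469 Y11.8098 F2311
G1 X83.0048 Y5.2519 F2311
G1 X91.9630 Y2.8516 F2311
G1 X100.9212 Y5.2519 F2311
G1 X107.4791 Y11.8098 F2311
G1 X109.8794 Y20.7680 F2311
M5
G0 X74.2469 Y31.5960
M3 S758
G1 X108.6835 Y75.7012 F1131
G1 X56.1399 Y103.1499 F1131
M5
G0 X37.2287 Y101.2041
M3 S485
G1 X46.7471 Y96.6799 F2311
G1 X70.6058 Y86.1597 F2311
G1 X101.5572 Y72.3190 F2311
G1 X132.3533 Y57.8331 F2311
G1 X155.7465 Y45.3773 F2311
G1 X164.4889 Y37.6271 F2311
M5
G0 X14.7143 Y53.0632
M3 S758
G1 X24.3569 Y54.3415 F1131
G1 X31.6268 Y54.2515 F1131
G1 X35.7203 Y53.1551 F1131
G1 X35.8336 Y51.4142 F1131
G1 X31.1632 Y49.3906 F1131
G1 X20.9052 Y47.4461 F1131
M5
G0 X0.0000 Y0.0000

Since the viewBox matches the mm dimensions, user units are millimetres directly. The only transform is the Y-flip y_m = 116.3280 − y_svg.

Shape 1 is a circle drawn with `<circle>`. Its stroke #ff8800 means score at S485, F2311. After flipping Y the toolpath is (109.8794,20.7680) → (107.4791,29.7262) → (100.9212,36.2841) → (91.9630,38.6844) → (83.0048,36.2841) → (76.4469,29.7262) → (74.0466,20.7680) → (76.4469,11.8098) → (83.0048,5.2519) → (91.9630,2.8516) → (100.9212,5.2519) → (107.4791,11.8098) → (109.8794,20.7680), returning to the start.

Shape 2 is a open polyline drawn with `<polyline>`. Its stroke #008000 means cut at S758, F1131. After flipping Y the toolpath is (74.2469,31.5960) → (108.6835,75.7012) → (56.1399,103.1499).

Shape 3 is a cubic bezier drawn with `<path>`. Its stroke #ff8800 means score at S485, F2311. After flipping Y the toolpath is (37.2287,101.2041) → (46.7471,96.6799) → (70.6058,86.1597) → (101.5572,72.3190) → (132.3533,57.8331) → (155.7465,45.3773) → (164.4889,37.6271).

Shape 4 is a cubic bezier drawn with `<path>`. Its stroke #008000 means cut at S758, F1131. After flipping Y the toolpath is (14.7143,53.0632) → (24.3569,54.3415) → (31.6268,54.2515) → (35.7203,53.1551) → (35.8336,51.4142) → (31.1632,49.3906) → (20.9052,47.4461).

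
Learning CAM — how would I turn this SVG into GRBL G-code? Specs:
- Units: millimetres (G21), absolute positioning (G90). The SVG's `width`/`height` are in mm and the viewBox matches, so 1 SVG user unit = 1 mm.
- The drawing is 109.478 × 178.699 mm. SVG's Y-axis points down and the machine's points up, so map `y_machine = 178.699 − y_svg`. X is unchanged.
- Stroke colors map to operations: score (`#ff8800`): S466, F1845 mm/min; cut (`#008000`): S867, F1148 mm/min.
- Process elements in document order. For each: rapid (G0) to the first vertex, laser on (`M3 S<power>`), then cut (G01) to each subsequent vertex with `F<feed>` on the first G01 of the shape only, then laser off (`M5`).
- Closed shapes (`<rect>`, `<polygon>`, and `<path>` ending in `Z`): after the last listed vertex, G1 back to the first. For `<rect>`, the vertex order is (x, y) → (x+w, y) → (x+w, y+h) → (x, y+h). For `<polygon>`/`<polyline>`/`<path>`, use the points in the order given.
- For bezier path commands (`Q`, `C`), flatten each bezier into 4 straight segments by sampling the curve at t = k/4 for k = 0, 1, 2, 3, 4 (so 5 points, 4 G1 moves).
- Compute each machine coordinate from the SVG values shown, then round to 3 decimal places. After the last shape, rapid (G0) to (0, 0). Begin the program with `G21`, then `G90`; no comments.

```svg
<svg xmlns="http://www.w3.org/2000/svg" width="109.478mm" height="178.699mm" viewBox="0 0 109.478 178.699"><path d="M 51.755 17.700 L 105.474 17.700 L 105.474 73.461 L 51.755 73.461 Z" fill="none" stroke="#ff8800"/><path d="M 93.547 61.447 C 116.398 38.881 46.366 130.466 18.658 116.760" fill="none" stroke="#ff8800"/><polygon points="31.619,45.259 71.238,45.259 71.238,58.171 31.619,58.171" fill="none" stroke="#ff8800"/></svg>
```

G21
G90
G0 X51.755 Y160.999
M3 S466
G01 X105.474 Y160.999 F1845
G01 X105.474 Y105.238
G01 X51.755 Y105.238
G01 X51.755 Y160.999
M5
G0 X93.547 Y117.252
M3 S466
G01 X95.382 Y116.202 F1845
G01 X75.062 Y92.918
G01 X45.262 Y67.973
G01 X18.658 Y61.939
M5
G0 X31.619 Y133.440
M3 S466
G01 X71.238 Y133.440 F1845
G01 X71.238 Y120.528
G01 X31.619 Y120.528
G01 X31.619 Y133.440
M5
G0 X0.000 Y0.000

viewBox `0 0 109.478 178.699` with mm width/height → 1 unit = 1 mm. Flip: y_m = 178.699 − y_svg.

**Shape 1** — `<path>` rectangle, stroke `#ff8800` → score (S466, F1845). Machine vertices: (51.755,160.999) → (105.474,160.999) → (105.474,105.238) → (51.755,105.238) → (51.755,160.999). Closed: final G1 returns to the first vertex.

**Shape 2** — `<path>` cubic bezier, stroke `#ff8800` → score (S466, F1845). Control points (SVG): P0=(93.547,61.447), P1=(116.398,38.881), P2=(46.366,130.466), P3=(18.658,116.760); sampled at t=k/4. Machine vertices: (93.547,117.252) → (95.382,116.202) → (75.062,92.918) → (45.262,67.973) → (18.658,61.939). Open path.

**Shape 3** — `<polygon>` rectangle, stroke `#ff8800` → score (S466, F1845). Machine vertices: (31.619,133.440) → (71.238,133.440) → (71.238,120.528) → (31.619,120.528) → (31.619,133.440). Closed: final G1 returns to the first vertex.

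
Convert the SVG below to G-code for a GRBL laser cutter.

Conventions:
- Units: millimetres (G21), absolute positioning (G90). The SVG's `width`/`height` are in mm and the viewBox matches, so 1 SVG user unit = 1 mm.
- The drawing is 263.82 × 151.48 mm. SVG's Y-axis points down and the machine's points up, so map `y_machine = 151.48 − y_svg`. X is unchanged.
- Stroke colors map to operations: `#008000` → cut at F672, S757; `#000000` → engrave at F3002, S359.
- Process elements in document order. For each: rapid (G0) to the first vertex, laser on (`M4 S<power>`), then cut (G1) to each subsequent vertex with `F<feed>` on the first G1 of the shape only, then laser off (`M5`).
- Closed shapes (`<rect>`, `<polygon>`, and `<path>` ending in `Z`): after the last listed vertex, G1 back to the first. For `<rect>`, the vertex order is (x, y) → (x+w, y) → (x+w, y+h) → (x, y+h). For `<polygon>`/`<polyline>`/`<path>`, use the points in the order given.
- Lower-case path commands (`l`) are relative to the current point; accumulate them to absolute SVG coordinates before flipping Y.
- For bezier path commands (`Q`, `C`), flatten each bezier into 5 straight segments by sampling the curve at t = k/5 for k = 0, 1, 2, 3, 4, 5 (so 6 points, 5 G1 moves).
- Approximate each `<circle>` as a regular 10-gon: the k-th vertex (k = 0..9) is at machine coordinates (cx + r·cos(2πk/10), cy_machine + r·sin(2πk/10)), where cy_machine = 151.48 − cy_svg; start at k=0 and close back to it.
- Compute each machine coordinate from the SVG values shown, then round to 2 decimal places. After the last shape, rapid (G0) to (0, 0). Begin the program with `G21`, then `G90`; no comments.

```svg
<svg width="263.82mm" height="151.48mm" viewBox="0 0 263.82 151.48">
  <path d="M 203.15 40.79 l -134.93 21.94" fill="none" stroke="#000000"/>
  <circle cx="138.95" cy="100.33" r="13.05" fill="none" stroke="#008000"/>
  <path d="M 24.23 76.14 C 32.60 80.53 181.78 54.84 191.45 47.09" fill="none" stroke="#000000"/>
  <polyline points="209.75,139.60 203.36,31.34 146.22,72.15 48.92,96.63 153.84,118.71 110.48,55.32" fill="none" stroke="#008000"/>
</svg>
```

G21
G90
G0 X203.15 Y110.69
M4 S359
G1 X68.22 Y88.75 F3002
M5
G0 X152.00 Y51.15
M4 S757
G1 X149.51 Y58.82 F672
G1 X142.98 Y63.56
G1 X134.92 Y63.56
G1 X128.39 Y58.82
G1 X125.90 Y51.15
G1 X128.39 Y43.48
G1 X134.92 Y38.74
G1 X142.98 Y38.74
G1 X149.51 Y43.48
G1 X152.00 Y51.15
M5
G0 X24.23 Y75.34
M4 S359
G1 X43.91 Y75.93 F3002
G1 X83.92 Y81.44
G1 X130.82 Y89.55
G1 X171.15 Y97.97
G1 X191.45 Y104.39
M5
G0 X209.75 Y11.88
M4 S757
G1 X203.36 Y120.14 F672
G1 X146.22 Y79.33
G1 X48.92 Y54.85
G1 X153.84 Y32.77
G1 X110.48 Y96.16
M5
G0 X0.00 Y0.00

1 u = 1 mm; y_m = 151.48 − y.

[1] `<path>` line segment, #000000→engrave S359 F3002: (203.15,110.69) → (68.22,88.75)

[2] `<circle>` circle, #008000→cut S757 F672: (152.00,51.15) → (149.51,58.82) → (142.98,63.56) → (134.92,63.56) → (128.39,58.82) → (125.90,51.15) → (128.39,43.48) → (134.92,38.74) → (142.98,38.74) → (149.51,43.48) → (152.00,51.15) (closed)

[3] `<path>` cubic bezier, #000000→engrave S359 F3002: (24.23,75.34) → (43.91,75.93) → (83.92,81.44) → (130.82,89.55) → (171.15,97.97) → (191.45,104.39)

[4] `<polyline>` open polyline, #008000→cut S757 F672: (209.75,11.88) → (203.36,120.14) → (146.22,79.33) → (48.92,54.85) → (153.84,32.77) → (110.48,96.16)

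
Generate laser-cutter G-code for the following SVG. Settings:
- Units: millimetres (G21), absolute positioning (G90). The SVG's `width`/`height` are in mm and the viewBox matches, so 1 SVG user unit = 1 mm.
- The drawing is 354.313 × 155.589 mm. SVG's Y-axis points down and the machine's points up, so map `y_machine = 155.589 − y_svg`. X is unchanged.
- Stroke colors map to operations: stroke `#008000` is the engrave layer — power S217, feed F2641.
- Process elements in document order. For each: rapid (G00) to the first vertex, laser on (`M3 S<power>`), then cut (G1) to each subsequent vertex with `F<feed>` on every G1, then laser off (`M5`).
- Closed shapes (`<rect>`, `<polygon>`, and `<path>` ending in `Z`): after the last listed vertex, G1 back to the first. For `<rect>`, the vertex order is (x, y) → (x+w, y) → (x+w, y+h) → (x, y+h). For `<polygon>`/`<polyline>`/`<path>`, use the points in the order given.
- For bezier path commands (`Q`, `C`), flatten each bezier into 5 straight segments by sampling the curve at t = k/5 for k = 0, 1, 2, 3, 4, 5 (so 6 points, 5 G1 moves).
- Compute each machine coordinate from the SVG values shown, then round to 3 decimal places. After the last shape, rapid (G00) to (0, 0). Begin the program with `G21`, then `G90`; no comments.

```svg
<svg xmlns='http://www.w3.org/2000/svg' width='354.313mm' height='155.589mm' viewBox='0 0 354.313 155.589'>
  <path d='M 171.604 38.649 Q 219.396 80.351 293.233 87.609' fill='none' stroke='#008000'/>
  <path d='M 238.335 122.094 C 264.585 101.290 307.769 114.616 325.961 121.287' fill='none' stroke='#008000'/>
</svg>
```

viewBox `0 0 354.313 155.589` with mm width/height → 1 unit = 1 mm. Flip: y_m = 155.589 − y_svg.

**Shape 1** — `<path>` quadratic bezier, stroke `#008000` → engrave (S217, F2641). Control points (SVG): P0=(171.604,38.649), P1=(219.396,80.351), P2=(293.233,87.609); sampled at t=k/5. Machine vertices: (171.604,116.940) → (191.763,101.637) → (214.005,89.089) → (238.331,79.297) → (264.740,72.261) → (293.233,67.980). Open path.

**Shape 2** — `<path>` cubic bezier, stroke `#008000` → engrave (S217, F2641). Control points (SVG): P0=(238.335,122.094), P1=(264.585,101.290), P2=(307.769,114.616), P3=(325.961,121.287); sampled at t=k/5. Machine vertices: (238.335,33.495) → (255.782,42.208) → (275.280,44.688) → (294.818,42.891) → (312.382,38.777) → (325.961,34.302). Open path.

G21
G90
G00 X171.604 Y116.940
M3 S217
G1 X191.763 Y101.637 F2641
G1 X214.005 Y89.089 F2641
G1 X238.331 Y79.297 F2641
G1 X264.740 Y72.261 F2641
G1 X293.233 Y67.980 F2641
M5
G00 X238.335 Y33.495
M3 S217
G1 X255.782 Y42.208 F2641
G1 X275.280 Y44.688 F2641
G1 X294.818 Y42.891 F2641
G1 X312.382 Y38.777 F2641
G1 X325.961 Y34.302 F2641
M5
G00 X0.000 Y0.000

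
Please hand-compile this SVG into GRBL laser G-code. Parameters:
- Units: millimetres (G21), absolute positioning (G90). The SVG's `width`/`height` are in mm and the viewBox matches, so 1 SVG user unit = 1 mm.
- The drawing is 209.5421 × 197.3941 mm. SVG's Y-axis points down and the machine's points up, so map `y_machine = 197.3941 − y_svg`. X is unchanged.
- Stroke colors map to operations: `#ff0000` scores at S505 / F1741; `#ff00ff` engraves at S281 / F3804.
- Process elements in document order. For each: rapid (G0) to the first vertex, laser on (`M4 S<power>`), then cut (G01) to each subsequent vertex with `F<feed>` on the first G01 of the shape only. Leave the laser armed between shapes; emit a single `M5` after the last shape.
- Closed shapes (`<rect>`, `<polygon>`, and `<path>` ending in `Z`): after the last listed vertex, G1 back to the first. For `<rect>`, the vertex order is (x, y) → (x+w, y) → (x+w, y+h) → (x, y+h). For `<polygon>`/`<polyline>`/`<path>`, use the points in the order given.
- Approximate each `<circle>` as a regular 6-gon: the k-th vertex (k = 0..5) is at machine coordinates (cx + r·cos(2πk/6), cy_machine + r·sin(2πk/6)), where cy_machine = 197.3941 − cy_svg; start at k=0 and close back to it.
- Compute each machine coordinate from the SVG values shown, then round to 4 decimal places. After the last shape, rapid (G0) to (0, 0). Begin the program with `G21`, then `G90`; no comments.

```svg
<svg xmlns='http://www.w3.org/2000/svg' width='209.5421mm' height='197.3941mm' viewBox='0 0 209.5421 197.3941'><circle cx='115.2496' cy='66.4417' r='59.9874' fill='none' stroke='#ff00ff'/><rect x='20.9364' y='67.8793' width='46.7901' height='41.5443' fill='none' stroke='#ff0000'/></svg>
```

Since the viewBox matches the mm dimensions, user units are millimetres directly. The only transform is the Y-flip y_m = 197.3941 − y_svg.

Shape 1 is a circle drawn with `<circle>`. Its stroke #ff00ff means engrave at S281, F3804. After flipping Y the toolpath is (175.2370,130.9524) → (145.2433,182.9030) → (85.2559,182.9030) → (55.2622,130.9524) → (85.2559,79.0018) → (145.2433,79.0018) → (175.2370,130.9524), returning to the start.

Shape 2 is a rectangle drawn with `<rect>`. Its stroke #ff0000 means score at S505, F1741. After flipping Y the toolpath is (20.9364,129.5148) → (67.7265,129.5148) → (67.7265,87.9705) → (20.9364,87.9705) → (20.9364,129.5148), returning to the start.

G21
G90
G0 X175.2370 Y130.9524
M4 S281
G01 X145.2433 Y182.9030 F3804
G01 X85.2559 Y182.9030
G01 X55.2622 Y130.9524
G01 X85.2559 Y79.0018
G01 X145.2433 Y79.0018
G01 X175.2370 Y130.9524
G0 X20.9364 Y129.5148
M4 S505
G01 X67.7265 Y129.5148 F1741
G01 X67.7265 Y87.9705
G01 X20.9364 Y87.9705
G01 X20.9364 Y129.5148
M5
G0 X0.0000 Y0.0000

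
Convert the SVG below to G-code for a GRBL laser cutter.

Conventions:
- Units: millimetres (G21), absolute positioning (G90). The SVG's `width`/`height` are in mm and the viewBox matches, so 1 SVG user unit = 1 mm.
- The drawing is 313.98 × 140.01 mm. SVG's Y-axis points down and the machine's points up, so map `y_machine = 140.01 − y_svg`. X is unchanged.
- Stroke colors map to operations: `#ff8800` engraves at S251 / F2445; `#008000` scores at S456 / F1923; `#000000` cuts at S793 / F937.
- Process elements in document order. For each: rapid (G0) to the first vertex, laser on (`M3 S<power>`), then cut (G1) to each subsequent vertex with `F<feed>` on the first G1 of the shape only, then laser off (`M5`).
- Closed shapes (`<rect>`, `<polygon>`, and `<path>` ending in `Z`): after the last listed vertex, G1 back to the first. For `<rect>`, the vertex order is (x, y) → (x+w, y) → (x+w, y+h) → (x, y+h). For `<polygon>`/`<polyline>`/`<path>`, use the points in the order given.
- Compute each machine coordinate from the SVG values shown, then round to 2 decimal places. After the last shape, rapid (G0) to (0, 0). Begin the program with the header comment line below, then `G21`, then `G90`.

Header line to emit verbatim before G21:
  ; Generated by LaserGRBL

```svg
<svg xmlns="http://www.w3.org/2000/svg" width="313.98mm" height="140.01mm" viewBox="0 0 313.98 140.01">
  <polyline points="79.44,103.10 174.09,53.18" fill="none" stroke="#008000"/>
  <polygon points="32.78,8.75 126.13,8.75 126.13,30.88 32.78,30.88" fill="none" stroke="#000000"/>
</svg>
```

Since the viewBox matches the mm dimensions, user units are millimetres directly. The only transform is the Y-flip y_m = 140.01 − y_svg.

Shape 1 is a line segment drawn with `<polyline>`. Its stroke #008000 means score at S456, F1923. After flipping Y the toolpath is (79.44,36.91) → (174.09,86.83).

Shape 2 is a rectangle drawn with `<polygon>`. Its stroke #000000 means cut at S793, F937. After flipping Y the toolpath is (32.78,131.26) → (126.13,131.26) → (126.13,109.13) → (32.78,109.13) → (32.78,131.26), returning to the start.

; Generated by LaserGRBL
G21
G90
G0 X79.44 Y36.91
M3 S456
G1 X174.09 Y86.83 F1923
M5
G0 X32.78 Y131.26
M3 S793
G1 X126.13 Y131.26 F937
G1 X126.13 Y109.13
G1 X32.78 Y109.13
G1 X32.78 Y131.26
M5
G0 X0.00 Y0.00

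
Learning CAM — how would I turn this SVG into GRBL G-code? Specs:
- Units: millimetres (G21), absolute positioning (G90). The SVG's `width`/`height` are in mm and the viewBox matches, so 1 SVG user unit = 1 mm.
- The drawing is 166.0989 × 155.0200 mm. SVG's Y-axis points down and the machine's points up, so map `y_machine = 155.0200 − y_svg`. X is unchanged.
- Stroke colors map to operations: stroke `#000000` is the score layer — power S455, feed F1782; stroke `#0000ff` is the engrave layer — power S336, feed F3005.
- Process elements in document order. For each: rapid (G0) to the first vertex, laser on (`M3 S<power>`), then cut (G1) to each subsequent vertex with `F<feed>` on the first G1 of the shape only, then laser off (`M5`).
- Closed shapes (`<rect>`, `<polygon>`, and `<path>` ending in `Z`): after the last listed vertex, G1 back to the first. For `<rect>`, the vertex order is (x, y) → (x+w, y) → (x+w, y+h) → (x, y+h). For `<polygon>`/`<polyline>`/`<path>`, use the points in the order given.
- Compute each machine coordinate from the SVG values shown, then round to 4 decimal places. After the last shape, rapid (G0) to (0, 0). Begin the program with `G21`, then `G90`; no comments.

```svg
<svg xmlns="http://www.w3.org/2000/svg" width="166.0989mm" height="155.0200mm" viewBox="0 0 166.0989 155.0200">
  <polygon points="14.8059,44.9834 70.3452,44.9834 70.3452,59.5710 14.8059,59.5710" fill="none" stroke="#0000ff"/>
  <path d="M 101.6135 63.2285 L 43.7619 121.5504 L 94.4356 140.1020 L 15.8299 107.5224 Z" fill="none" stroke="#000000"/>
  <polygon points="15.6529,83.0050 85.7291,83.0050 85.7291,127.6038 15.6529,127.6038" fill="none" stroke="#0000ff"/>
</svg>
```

G21
G90
G0 X14.8059 Y110.0366
M3 S336
G1 X70.3452 Y110.0366 F3005
G1 X70.3452 Y95.4490
G1 X14.8059 Y95.4490
G1 X14.8059 Y110.0366
M5
G0 X101.6135 Y91.7915
M3 S455
G1 X43.7619 Y33.4696 F1782
G1 X94.4356 Y14.9180
G1 X15.8299 Y47.4976
G1 X101.6135 Y91.7915
M5
G0 X15.6529 Y72.0150
M3 S336
G1 X85.7291 Y72.0150 F3005
G1 X85.7291 Y27.4162
G1 X15.6529 Y27.4162
G1 X15.6529 Y72.0150
M5
G0 X0.0000 Y0.0000

Since the viewBox matches the mm dimensions, user units are millimetres directly. The only transform is the Y-flip y_m = 155.0200 − y_svg.

Shape 1 is a rectangle drawn with `<polygon>`. Its stroke #0000ff means engrave at S336, F3005. After flipping Y the toolpath is (14.8059,110.0366) → (70.3452,110.0366) → (70.3452,95.4490) → (14.8059,95.4490) → (14.8059,110.0366), returning to the start.

Shape 2 is a closed polygon drawn with `<path>`. Its stroke #000000 means score at S455, F1782. After flipping Y the toolpath is (101.6135,91.7915) → (43.7619,33.4696) → (94.4356,14.9180) → (15.8299,47.4976) → (101.6135,91.7915), returning to the start.

Shape 3 is a rectangle drawn with `<polygon>`. Its stroke #0000ff means engrave at S336, F3005. After flipping Y the toolpath is (15.6529,72.0150) → (85.7291,72.0150) → (85.7291,27.4162) → (15.6529,27.4162) → (15.6529,72.0150), returning to the start.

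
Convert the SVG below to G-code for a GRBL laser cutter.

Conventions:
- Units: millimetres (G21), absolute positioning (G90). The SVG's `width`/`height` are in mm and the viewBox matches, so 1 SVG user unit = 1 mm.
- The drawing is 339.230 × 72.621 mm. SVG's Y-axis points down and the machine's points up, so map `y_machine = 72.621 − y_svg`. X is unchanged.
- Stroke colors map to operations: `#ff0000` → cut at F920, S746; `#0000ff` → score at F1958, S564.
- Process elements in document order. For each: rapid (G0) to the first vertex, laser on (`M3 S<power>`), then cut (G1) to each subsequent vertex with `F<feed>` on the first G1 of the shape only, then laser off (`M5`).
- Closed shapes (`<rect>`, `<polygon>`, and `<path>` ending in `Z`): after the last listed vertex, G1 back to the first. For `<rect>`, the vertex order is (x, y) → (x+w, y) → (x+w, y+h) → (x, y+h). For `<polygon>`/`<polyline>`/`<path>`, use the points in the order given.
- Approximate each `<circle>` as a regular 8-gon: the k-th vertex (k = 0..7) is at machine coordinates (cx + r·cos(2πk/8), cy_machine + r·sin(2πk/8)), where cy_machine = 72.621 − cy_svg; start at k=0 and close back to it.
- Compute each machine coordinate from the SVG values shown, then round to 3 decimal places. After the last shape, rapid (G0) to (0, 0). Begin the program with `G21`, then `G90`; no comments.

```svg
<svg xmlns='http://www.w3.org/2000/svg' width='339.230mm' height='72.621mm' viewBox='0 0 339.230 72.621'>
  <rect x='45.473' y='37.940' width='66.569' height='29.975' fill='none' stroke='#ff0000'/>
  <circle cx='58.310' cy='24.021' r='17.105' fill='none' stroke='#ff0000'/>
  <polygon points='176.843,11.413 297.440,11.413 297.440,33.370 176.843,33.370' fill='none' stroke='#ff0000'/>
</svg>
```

G21
G90
G0 X45.473 Y34.681
M3 S746
G1 X112.042 Y34.681 F920
G1 X112.042 Y4.706
G1 X45.473 Y4.706
G1 X45.473 Y34.681
M5
G0 X75.415 Y48.600
M3 S746
G1 X70.405 Y60.695 F920
G1 X58.310 Y65.705
G1 X46.215 Y60.695
G1 X41.205 Y48.600
G1 X46.215 Y36.505
G1 X58.310 Y31.495
G1 X70.405 Y36.505
G1 X75.415 Y48.600
M5
G0 X176.843 Y61.208
M3 S746
G1 X297.440 Y61.208 F920
G1 X297.440 Y39.251
G1 X176.843 Y39.251
G1 X176.843 Y61.208
M5
G0 X0.000 Y0.000

viewBox `0 0 339.230 72.621` with mm width/height → 1 unit = 1 mm. Flip: y_m = 72.621 − y_svg.

**Shape 1** — `<rect>` rectangle, stroke `#ff0000` → cut (S746, F920). Machine vertices: (45.473,34.681) → (112.042,34.681) → (112.042,4.706) → (45.473,4.706) → (45.473,34.681). Closed: final G1 returns to the first vertex.

**Shape 2** — `<circle>` circle, stroke `#ff0000` → cut (S746, F920). Machine vertices: (75.415,48.600) → (70.405,60.695) → (58.310,65.705) → (46.215,60.695) → (41.205,48.600) → (46.215,36.505) → (58.310,31.495) → (70.405,36.505) → (75.415,48.600). Closed: final G1 returns to the first vertex.

**Shape 3** — `<polygon>` rectangle, stroke `#ff0000` → cut (S746, F920). Machine vertices: (176.843,61.208) → (297.440,61.208) → (297.440,39.251) → (176.843,39.251) → (176.843,61.208). Closed: final G1 returns to the first vertex.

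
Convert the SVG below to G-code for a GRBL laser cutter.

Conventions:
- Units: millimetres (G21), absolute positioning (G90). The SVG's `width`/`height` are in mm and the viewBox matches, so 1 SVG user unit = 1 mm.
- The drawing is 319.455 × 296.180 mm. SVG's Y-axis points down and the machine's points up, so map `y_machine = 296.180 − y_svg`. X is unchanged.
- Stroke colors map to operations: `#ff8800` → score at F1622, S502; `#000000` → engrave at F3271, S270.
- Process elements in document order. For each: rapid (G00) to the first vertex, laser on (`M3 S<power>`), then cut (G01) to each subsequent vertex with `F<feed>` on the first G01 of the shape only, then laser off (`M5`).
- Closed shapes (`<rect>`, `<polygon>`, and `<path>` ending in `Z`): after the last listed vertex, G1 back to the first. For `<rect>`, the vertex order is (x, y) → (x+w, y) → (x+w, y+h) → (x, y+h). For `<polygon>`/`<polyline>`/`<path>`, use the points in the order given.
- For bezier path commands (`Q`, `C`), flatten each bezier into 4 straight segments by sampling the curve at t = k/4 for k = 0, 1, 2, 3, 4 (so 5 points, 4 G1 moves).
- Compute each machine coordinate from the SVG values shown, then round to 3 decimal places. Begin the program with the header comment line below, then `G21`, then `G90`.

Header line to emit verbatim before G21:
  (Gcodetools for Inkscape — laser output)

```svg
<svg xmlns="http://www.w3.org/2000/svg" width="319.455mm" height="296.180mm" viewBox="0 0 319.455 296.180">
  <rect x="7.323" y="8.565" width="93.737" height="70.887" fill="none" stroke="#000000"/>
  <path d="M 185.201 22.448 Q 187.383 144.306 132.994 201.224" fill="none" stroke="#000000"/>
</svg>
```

(Gcodetools for Inkscape — laser output)
G21
G90
G00 X7.323 Y287.615
M3 S270
G01 X101.060 Y287.615 F3271
G01 X101.060 Y216.728
G01 X7.323 Y216.728
G01 X7.323 Y287.615
M5
G00 X185.201 Y273.732
M3 S270
G01 X182.756 Y216.862 F3271
G01 X173.240 Y168.109
G01 X156.653 Y127.474
G01 X132.994 Y94.956
M5

viewBox `0 0 319.455 296.180` with mm width/height → 1 unit = 1 mm. Flip: y_m = 296.180 − y_svg.

**Shape 1** — `<rect>` rectangle, stroke `#000000` → engrave (S270, F3271). Machine vertices: (7.323,287.615) → (101.060,287.615) → (101.060,216.728) → (7.323,216.728) → (7.323,287.615). Closed: final G1 returns to the first vertex.

**Shape 2** — `<path>` quadratic bezier, stroke `#000000` → engrave (S270, F3271). Control points (SVG): P0=(185.201,22.448), P1=(187.383,144.306), P2=(132.994,201.224); sampled at t=k/4. Machine vertices: (185.201,273.732) → (182.756,216.862) → (173.240,168.109) → (156.653,127.474) → (132.994,94.956). Open path.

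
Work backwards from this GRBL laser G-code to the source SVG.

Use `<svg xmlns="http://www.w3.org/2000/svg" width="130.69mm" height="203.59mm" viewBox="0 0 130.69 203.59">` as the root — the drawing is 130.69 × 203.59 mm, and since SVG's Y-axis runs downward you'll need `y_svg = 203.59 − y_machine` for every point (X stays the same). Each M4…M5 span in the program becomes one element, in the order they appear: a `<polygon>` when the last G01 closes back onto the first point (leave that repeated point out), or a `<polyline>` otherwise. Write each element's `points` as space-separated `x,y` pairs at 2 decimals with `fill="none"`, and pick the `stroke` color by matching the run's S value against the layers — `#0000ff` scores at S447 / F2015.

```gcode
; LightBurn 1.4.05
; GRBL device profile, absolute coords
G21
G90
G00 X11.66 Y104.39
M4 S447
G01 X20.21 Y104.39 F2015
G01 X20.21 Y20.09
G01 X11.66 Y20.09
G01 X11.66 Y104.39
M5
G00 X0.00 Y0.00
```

<svg xmlns="http://www.w3.org/2000/svg" width="130.69mm" height="203.59mm" viewBox="0 0 130.69 203.59">
  <polygon points="11.66,99.20 20.21,99.20 20.21,183.50 11.66,183.50" fill="none" stroke="#0000ff"/>
</svg>

y_svg = 203.59 − y_m. Every run uses S447, so all elements get stroke `#0000ff` (score).

[1] closed run; points: 11.66,99.20 20.21,99.20 20.21,183.50 11.66,183.50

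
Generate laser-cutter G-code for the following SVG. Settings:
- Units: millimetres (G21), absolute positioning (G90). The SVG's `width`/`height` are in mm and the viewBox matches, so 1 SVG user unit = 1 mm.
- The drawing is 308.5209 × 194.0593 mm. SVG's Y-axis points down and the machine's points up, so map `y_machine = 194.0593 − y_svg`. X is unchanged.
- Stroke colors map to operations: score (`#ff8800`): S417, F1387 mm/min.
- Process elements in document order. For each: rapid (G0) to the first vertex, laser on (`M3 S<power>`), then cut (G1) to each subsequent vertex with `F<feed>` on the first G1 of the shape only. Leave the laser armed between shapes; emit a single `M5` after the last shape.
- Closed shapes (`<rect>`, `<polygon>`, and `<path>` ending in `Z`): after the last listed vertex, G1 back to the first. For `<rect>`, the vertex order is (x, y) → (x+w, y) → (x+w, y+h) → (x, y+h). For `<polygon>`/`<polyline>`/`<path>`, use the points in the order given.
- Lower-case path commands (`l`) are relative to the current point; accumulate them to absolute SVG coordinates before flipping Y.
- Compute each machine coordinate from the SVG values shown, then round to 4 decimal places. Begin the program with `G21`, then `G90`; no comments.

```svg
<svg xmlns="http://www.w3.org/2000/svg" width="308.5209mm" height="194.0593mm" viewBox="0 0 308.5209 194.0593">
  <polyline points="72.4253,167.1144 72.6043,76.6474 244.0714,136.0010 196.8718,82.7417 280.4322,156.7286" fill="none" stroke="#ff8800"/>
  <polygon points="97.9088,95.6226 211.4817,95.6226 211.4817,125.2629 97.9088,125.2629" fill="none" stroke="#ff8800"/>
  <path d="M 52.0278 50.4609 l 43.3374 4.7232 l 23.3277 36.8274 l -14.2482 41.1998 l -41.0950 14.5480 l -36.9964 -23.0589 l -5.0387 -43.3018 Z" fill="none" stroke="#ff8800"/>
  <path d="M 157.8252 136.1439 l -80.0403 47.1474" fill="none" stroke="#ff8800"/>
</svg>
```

G21
G90
G0 X72.4253 Y26.9449
M3 S417
G1 X72.6043 Y117.4119 F1387
G1 X244.0714 Y58.0583
G1 X196.8718 Y111.3176
G1 X280.4322 Y37.3307
G0 X97.9088 Y98.4367
M3 S417
G1 X211.4817 Y98.4367 F1387
G1 X211.4817 Y68.7964
G1 X97.9088 Y68.7964
G1 X97.9088 Y98.4367
G0 X52.0278 Y143.5984
M3 S417
G1 X95.3652 Y138.8752 F1387
G1 X118.6929 Y102.0478
G1 X104.4447 Y60.8480
G1 X63.3497 Y46.3000
G1 X26.3533 Y69.3589
G1 X21.3146 Y112.6607
G1 X52.0278 Y143.5984
G0 X157.8252 Y57.9154
M3 S417
G1 X77.7849 Y10.7680 F1387
M5

1 u = 1 mm; y_m = 194.0593 − y.

[1] `<polyline>` open polyline, #ff8800→score S417 F1387: (72.4253,26.9449) → (72.6043,117.4119) → (244.0714,58.0583) → (196.8718,111.3176) → (280.4322,37.3307)

[2] `<polygon>` rectangle, #ff8800→score S417 F1387: (97.9088,98.4367) → (211.4817,98.4367) → (211.4817,68.7964) → (97.9088,68.7964) → (97.9088,98.4367) (closed)

[3] `<path>` regular polygon, #ff8800→score S417 F1387: (52.0278,143.5984) → (95.3652,138.8752) → (118.6929,102.0478) → (104.4447,60.8480) → (63.3497,46.3000) → (26.3533,69.3589) → (21.3146,112.6607) → (52.0278,143.5984) (closed)

[4] `<path>` line segment, #ff8800→score S417 F1387: (157.8252,57.9154) → (77.7849,10.7680)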